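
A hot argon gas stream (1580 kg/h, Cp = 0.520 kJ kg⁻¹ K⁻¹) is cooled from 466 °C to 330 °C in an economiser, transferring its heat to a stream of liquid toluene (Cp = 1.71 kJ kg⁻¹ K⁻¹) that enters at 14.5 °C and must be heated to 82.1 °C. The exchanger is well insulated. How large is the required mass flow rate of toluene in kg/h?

ṁ_c = 967 kg/h

Heat released by hot stream: Q = 1580 × 0.520 × (466 − 330) = 111740 kJ/h
Energy balance on cold side (adiabatic exchanger): Q = ṁ_c·Cp_c·(T_c,out − T_c,in)
ṁ_c = 111740 / [1.71 × (82.1 − 14.5)] = 966.62 kg/h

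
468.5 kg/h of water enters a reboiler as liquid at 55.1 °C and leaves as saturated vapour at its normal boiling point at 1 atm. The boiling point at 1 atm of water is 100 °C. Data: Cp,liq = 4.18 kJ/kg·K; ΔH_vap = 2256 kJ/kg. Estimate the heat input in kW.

Q = 318 kW

liquid 55.1→100 °C: 187.68 kJ/kg
vaporisation at 100 °C: 2256 kJ/kg
Δh = 187.68 + 2256 = 2443.7 kJ/kg
Q = ṁ·Δh = 468.5 kg/h × 2443.7 kJ/kg = 1.1449e+06 kJ/h
|Q| = 318.02 kW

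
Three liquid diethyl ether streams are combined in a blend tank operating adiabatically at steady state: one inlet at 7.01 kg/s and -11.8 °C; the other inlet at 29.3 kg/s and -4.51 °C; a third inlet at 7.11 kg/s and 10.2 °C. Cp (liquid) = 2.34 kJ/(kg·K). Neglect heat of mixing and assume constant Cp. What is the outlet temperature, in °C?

T_out = -3.28 °C

Adiabatic, steady state ⇒ Σ ṁᵢCp,ᵢ(T_out − Tᵢ) = 0
T_out = Σ ṁᵢCp,ᵢTᵢ / Σ ṁᵢCp,ᵢ
      = -333.07 / 101.6 = -3.2782 °C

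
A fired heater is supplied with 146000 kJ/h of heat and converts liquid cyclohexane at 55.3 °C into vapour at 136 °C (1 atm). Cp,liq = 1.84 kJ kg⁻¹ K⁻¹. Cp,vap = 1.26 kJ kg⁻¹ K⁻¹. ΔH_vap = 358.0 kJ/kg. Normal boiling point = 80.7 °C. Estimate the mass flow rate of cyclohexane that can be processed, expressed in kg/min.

ṁ = 5.13 kg/min

Δh = 1.84×(80.7−55.3) + 358.0 + 1.26×(136−80.7) = 474.41 kJ/kg
Q = 146000 kJ/h = 40.556 kJ/s = 2433.3 kJ/min
ṁ = Q/Δh = 2433.3 / 474.41 = 5.1291 kg/min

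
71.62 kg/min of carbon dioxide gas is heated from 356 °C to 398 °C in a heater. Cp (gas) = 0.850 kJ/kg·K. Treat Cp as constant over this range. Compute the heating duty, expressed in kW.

Q = 42.6 kW

Q = ṁ·Cp·ΔT = 71.62 × 0.850 × (398 − 356) = 2556.8 kJ/min
Converting: 2556.8 / 60 s = 42.614 kW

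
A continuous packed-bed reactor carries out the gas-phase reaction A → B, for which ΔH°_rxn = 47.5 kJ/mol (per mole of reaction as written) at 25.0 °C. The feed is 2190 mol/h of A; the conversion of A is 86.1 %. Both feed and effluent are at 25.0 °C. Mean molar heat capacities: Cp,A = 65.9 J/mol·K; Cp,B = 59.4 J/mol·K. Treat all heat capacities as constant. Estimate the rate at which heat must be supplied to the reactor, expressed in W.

Extent of reaction ξ = 0.861 × 2190 = 1885.6 mol/h
Reaction term: ξ·ΔH°_rxn = 1885.6 × 47.5 = 89566 kJ/h
Q = ΔH = 89566 kJ/h = 24.879 kW
Heat supplied = 24879 W

Q_in = 24900 W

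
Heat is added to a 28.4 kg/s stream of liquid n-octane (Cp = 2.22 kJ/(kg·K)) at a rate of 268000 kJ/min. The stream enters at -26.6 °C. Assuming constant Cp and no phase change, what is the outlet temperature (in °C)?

T_out = 44.2 °C

Q = 268000 kJ/min = 4466.7 kJ/s
ΔT = Q/(ṁ·Cp) = 4466.7/(28.4×2.22) = 70.845 K
T_out = -26.6 + 70.845 = 44.245 °C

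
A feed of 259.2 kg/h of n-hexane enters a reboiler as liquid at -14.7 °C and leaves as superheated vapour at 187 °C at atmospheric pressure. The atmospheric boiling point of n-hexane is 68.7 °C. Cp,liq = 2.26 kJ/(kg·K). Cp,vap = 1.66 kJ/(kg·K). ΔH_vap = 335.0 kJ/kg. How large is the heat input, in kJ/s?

Q = 51.8 kJ/s

liquid -14.7→68.7 °C: 188.48 kJ/kg
vaporisation at 68.7 °C: 335 kJ/kg
vapour 68.7→187 °C: 196.38 kJ/kg
Δh = 188.48 + 335 + 196.38 = 719.86 kJ/kg
Q = ṁ·Δh = 259.2 kg/h × 719.86 kJ/kg = 186590 kJ/h
|Q| = 51.83 kW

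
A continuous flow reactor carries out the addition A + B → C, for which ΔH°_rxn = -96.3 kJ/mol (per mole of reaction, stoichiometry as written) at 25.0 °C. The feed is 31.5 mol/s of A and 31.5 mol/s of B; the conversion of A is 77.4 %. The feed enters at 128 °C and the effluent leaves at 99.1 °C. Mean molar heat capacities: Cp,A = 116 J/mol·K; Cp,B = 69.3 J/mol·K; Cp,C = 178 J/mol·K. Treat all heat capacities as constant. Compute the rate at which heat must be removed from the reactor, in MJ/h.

Q_out = 9110 MJ/h

Extent of reaction ξ = 0.774 × 31.5 = 24.381 mol/s
Reaction term: ξ·ΔH°_rxn = 24.381 × -96.3 = -2347.9 kJ/s
Sensible, feed 128→25 °C: -601.21 kJ/s
Outlet flows (mol/s): A 7.119, B 7.119, C 24.381
Sensible, products 25→99.1 °C: 419.33 kJ/s
Q = ΔH = -2529.8 kJ/s = -2529.8 kW
Heat removed = 9107.2 MJ/h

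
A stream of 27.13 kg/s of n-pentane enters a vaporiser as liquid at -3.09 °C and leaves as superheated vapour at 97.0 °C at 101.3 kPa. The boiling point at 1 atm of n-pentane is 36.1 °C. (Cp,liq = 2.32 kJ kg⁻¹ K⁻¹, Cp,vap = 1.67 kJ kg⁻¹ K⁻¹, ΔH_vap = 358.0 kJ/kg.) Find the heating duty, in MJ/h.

liquid -3.09→36.1 °C: 90.921 kJ/kg
vaporisation at 36.1 °C: 358 kJ/kg
vapour 36.1→97.0 °C: 101.7 kJ/kg
Δh = 90.921 + 358 + 101.7 = 550.62 kJ/kg
Q = ṁ·Δh = 27.13 kg/s × 550.62 kJ/kg = 14938 kJ/s
|Q| = 14938 kW = 53778 MJ/h

Q = 53800 MJ/h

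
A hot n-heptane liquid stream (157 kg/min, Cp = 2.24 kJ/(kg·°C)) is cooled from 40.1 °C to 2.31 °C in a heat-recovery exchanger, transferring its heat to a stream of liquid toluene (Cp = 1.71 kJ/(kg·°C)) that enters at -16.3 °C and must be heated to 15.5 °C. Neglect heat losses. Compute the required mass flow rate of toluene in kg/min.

Heat released by hot stream: Q = 157 × 2.24 × (40.1 − 2.31) = 13290 kJ/min
Energy balance on cold side (adiabatic exchanger): Q = ṁ_c·Cp_c·(T_c,out − T_c,in)
ṁ_c = 13290 / [1.71 × (15.5 − -16.3)] = 244.4 kg/min

ṁ_c = 244 kg/min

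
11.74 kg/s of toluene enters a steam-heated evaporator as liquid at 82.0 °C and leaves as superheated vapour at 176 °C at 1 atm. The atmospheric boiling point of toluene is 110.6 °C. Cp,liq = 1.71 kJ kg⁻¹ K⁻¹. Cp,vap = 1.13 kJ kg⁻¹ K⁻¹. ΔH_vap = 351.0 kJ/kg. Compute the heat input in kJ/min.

Q = 334000 kJ/min

liquid 82.0→110.6 °C: 48.906 kJ/kg
vaporisation at 110.6 °C: 351 kJ/kg
vapour 110.6→176 °C: 73.902 kJ/kg
Δh = 48.906 + 351 + 73.902 = 473.81 kJ/kg
Q = ṁ·Δh = 11.74 kg/s × 473.81 kJ/kg = 5562.5 kJ/s
|Q| = 5562.5 kW = 333750 kJ/min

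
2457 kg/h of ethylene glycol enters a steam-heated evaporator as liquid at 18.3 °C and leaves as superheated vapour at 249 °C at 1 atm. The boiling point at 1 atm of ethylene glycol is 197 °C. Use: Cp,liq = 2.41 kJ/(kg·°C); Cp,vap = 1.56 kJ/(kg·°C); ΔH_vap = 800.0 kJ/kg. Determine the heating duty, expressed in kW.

liquid 18.3→197 °C: 430.67 kJ/kg
vaporisation at 197 °C: 800 kJ/kg
vapour 197→249 °C: 81.12 kJ/kg
Δh = 430.67 + 800 + 81.12 = 1311.8 kJ/kg
Q = ṁ·Δh = 2457 kg/h × 1311.8 kJ/kg = 3.2231e+06 kJ/h
|Q| = 895.29 kW

Q = 895 kW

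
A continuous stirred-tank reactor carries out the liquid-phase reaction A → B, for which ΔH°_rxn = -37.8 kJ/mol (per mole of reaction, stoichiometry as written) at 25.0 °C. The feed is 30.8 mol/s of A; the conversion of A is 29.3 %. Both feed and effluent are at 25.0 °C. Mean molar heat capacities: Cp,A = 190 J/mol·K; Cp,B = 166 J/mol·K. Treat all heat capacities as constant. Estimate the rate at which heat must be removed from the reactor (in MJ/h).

Extent of reaction ξ = 0.293 × 30.8 = 9.0244 mol/s
Reaction term: ξ·ΔH°_rxn = 9.0244 × -37.8 = -341.12 kJ/s
Q = ΔH = -341.12 kJ/s = -341.12 kW
Heat removed = 1228 MJ/h

Q_out = 1230 MJ/h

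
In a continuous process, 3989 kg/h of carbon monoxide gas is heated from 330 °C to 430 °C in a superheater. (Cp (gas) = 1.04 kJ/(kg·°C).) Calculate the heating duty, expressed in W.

Q = ṁ·Cp·ΔT = 3989 × 1.04 × (430 − 330) = 414860 kJ/h
Converting: 414860 / 3600 s = 115.24 kW
Heating duty = 115240 W

Q = 115000 W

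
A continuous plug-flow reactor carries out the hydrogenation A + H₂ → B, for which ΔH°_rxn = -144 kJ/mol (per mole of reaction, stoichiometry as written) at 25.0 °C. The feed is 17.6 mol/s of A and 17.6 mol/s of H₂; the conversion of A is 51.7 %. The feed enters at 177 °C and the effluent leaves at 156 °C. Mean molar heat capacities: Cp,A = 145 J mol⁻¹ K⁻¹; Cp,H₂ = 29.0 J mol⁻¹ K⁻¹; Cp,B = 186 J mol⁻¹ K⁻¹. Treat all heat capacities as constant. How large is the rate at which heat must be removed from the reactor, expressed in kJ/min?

Extent of reaction ξ = 0.517 × 17.6 = 9.0992 mol/s
Reaction term: ξ·ΔH°_rxn = 9.0992 × -144 = -1310.3 kJ/s
Sensible, feed 177→25 °C: -465.48 kJ/s
Outlet flows (mol/s): A 8.5008, H₂ 8.5008, B 9.0992
Sensible, products 25→156 °C: 415.48 kJ/s
Q = ΔH = -1360.3 kJ/s = -1360.3 kW
Heat removed = 81617 kJ/min

Q_out = 81600 kJ/min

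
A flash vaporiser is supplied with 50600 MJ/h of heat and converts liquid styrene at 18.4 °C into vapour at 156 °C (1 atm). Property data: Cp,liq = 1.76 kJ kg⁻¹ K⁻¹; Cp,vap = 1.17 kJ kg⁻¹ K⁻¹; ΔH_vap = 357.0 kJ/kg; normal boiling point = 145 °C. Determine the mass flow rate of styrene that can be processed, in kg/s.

Δh = 1.76×(145−18.4) + 357.0 + 1.17×(156−145) = 592.69 kJ/kg
Q = 50600 MJ/h = 14056 kJ/s = 14056 kJ/s
ṁ = Q/Δh = 14056 / 592.69 = 23.715 kg/s

ṁ = 23.7 kg/s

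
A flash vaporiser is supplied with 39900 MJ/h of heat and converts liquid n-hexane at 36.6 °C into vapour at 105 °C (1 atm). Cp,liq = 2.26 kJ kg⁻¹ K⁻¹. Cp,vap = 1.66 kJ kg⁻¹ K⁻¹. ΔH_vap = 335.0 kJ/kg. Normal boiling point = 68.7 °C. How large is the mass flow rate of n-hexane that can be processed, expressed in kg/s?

ṁ = 23.7 kg/s

Δh = 2.26×(68.7−36.6) + 335.0 + 1.66×(105−68.7) = 467.8 kJ/kg
Q = 39900 MJ/h = 11083 kJ/s = 11083 kJ/s
ṁ = Q/Δh = 11083 / 467.8 = 23.692 kg/s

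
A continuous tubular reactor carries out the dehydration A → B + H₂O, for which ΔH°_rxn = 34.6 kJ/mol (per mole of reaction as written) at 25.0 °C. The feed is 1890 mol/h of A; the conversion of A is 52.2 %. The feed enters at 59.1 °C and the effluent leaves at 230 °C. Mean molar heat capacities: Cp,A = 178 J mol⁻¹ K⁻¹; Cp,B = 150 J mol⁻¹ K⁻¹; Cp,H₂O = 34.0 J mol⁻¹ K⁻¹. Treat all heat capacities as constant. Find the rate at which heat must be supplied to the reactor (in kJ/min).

Q_in = 1550 kJ/min

Extent of reaction ξ = 0.522 × 1890 = 986.58 mol/h
Reaction term: ξ·ΔH°_rxn = 986.58 × 34.6 = 34136 kJ/h
Sensible, feed 59.1→25 °C: -11472 kJ/h
Outlet flows (mol/h): A 903.42, B 986.58, H₂O 986.58
Sensible, products 25→230 °C: 70180 kJ/h
Q = ΔH = 92843 kJ/h = 25.79 kW
Heat supplied = 1547.4 kJ/min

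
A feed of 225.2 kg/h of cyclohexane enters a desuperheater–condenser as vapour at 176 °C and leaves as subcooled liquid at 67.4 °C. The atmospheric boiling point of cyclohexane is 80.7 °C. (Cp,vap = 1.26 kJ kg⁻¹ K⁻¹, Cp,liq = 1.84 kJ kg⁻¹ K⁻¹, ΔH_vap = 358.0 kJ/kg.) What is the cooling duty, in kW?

vapour 176→80.7 °C: -120.08 kJ/kg
condensation at 80.7 °C: -358 kJ/kg
liquid 80.7→67.4 °C: -24.472 kJ/kg
Δh = -120.08 + -358 + -24.472 = -502.55 kJ/kg
Q = ṁ·Δh = 225.2 kg/h × -502.55 kJ/kg = -113170 kJ/h
|Q| = 31.437 kW

Q_c = 31.4 kW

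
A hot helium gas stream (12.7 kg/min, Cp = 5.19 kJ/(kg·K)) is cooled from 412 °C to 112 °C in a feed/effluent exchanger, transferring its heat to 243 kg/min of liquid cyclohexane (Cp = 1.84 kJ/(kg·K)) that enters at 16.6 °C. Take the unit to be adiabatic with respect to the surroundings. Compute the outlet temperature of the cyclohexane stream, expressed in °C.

T_c,out = 60.8 °C

Heat released by hot stream: Q = 12.7 × 5.19 × (412 − 112) = 19774 kJ/min
Energy balance on cold side (adiabatic exchanger): Q = ṁ_c·Cp_c·(T_c,out − T_c,in)
T_c,out = 16.6 + 19774/(243 × 1.84) = 60.825 °C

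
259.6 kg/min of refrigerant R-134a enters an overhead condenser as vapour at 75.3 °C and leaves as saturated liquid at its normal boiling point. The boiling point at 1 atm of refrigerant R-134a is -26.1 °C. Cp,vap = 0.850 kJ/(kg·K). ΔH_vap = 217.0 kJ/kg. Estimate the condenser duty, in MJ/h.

vapour 75.3→-26.1 °C: -86.19 kJ/kg
condensation at -26.1 °C: -217 kJ/kg
Δh = -86.19 + -217 = -303.19 kJ/kg
Q = ṁ·Δh = 259.6 kg/min × -303.19 kJ/kg = -78708 kJ/min
|Q| = 1311.8 kW = 4722.5 MJ/h

Q_c = 4720 MJ/h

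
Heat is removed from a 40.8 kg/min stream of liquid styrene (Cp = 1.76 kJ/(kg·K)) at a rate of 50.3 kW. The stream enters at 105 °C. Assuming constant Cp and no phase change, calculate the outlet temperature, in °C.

Q = 50.3 kW = 3018 kJ/min
ΔT = Q/(ṁ·Cp) = 3018/(40.8×1.76) = 42.029 K
T_out = 105 − 42.029 = 62.971 °C

T_out = 63.0 °C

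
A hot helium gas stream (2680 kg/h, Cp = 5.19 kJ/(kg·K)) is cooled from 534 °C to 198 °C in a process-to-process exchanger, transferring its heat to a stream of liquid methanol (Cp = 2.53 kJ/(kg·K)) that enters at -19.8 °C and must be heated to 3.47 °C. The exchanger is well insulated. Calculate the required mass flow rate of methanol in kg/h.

ṁ_c = 79400 kg/h

Heat released by hot stream: Q = 2680 × 5.19 × (534 − 198) = 4.6735e+06 kJ/h
Energy balance on cold side (adiabatic exchanger): Q = ṁ_c·Cp_c·(T_c,out − T_c,in)
ṁ_c = 4.6735e+06 / [2.53 × (3.47 − -19.8)] = 79382 kg/h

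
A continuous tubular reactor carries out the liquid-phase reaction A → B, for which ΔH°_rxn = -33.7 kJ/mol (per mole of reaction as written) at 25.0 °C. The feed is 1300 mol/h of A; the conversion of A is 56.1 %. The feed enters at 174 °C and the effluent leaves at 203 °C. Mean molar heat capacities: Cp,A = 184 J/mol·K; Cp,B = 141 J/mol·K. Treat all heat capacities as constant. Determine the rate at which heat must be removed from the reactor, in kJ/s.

Extent of reaction ξ = 0.561 × 1300 = 729.3 mol/h
Reaction term: ξ·ΔH°_rxn = 729.3 × -33.7 = -24577 kJ/h
Sensible, feed 174→25 °C: -35641 kJ/h
Outlet flows (mol/h): A 570.7, B 729.3
Sensible, products 25→203 °C: 36996 kJ/h
Q = ΔH = -23223 kJ/h = -6.4507 kW
Heat removed = 6.4507 kJ/s

Q_out = 6.45 kJ/s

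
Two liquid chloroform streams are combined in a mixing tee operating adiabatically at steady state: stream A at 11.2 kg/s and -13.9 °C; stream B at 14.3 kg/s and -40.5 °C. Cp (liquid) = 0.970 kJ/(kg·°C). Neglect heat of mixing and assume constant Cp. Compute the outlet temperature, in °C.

T_out = -28.8 °C

Adiabatic, steady state ⇒ Σ ṁᵢCp,ᵢ(T_out − Tᵢ) = 0
T_out = Σ ṁᵢCp,ᵢTᵢ / Σ ṁᵢCp,ᵢ
      = -712.79 / 24.735 = -28.817 °C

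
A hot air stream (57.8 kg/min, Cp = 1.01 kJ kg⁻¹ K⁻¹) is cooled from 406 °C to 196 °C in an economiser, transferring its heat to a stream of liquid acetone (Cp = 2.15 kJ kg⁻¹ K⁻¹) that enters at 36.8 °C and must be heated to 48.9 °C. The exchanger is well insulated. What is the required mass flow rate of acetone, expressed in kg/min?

Heat released by hot stream: Q = 57.8 × 1.01 × (406 − 196) = 12259 kJ/min
Energy balance on cold side (adiabatic exchanger): Q = ṁ_c·Cp_c·(T_c,out − T_c,in)
ṁ_c = 12259 / [2.15 × (48.9 − 36.8)] = 471.24 kg/min

ṁ_c = 471 kg/min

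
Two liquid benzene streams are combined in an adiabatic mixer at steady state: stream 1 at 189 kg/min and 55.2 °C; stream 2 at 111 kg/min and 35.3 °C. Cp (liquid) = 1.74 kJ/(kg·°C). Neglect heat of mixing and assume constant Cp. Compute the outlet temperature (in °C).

T_out = 47.8 °C

No heat crosses the boundary, so H_out = H_in.
Σ ṁᵢCp,ᵢTᵢ = 189×1.74×55.2 + 111×1.74×35.3 = 24971
Σ ṁᵢCp,ᵢ = 189×1.74 + 111×1.74 = 522
T_out = 24971 / 522 = 47.837 °C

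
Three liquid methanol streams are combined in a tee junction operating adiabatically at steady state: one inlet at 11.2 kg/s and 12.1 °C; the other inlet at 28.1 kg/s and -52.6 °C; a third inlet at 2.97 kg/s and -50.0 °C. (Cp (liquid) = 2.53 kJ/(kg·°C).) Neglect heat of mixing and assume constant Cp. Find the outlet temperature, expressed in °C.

No heat crosses the boundary, so H_out = H_in.
T_out = Σ ṁᵢCp,ᵢTᵢ / Σ ṁᵢCp,ᵢ
      = -3772.3 / 106.94 = -35.274 °C

T_out = -35.3 °C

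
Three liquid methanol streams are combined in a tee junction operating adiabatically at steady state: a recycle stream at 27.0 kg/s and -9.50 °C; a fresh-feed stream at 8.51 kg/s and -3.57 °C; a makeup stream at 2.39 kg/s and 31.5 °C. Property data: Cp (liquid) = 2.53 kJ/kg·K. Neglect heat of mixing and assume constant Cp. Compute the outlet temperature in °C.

T_out = -5.58 °C

Adiabatic, steady state ⇒ Σ ṁᵢCp,ᵢ(T_out − Tᵢ) = 0
Σ ṁᵢCp,ᵢTᵢ = 27.0×2.53×-9.50 + 8.51×2.53×-3.57 + 2.39×2.53×31.5 = -535.34
Σ ṁᵢCp,ᵢ = 27.0×2.53 + 8.51×2.53 + 2.39×2.53 = 95.887
T_out = -535.34 / 95.887 = -5.583 °C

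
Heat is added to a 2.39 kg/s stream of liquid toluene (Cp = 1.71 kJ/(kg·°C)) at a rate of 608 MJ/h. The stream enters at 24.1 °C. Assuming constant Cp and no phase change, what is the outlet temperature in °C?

T_out = 65.4 °C

Q = 608 MJ/h = 168.89 kJ/s
ΔT = Q/(ṁ·Cp) = 168.89/(2.39×1.71) = 41.324 K
T_out = 24.1 + 41.324 = 65.424 °C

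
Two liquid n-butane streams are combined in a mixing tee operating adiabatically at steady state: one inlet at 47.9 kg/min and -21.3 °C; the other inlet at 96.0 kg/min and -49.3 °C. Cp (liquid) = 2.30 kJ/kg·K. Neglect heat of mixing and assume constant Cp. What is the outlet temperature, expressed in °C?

T_out = -40.0 °C

Energy balance with Q = 0: Σ ṁᵢCp,ᵢ(T_out − Tᵢ) = 0
T_out = Σ ṁᵢCp,ᵢTᵢ / Σ ṁᵢCp,ᵢ
      = -13232 / 330.97 = -39.98 °C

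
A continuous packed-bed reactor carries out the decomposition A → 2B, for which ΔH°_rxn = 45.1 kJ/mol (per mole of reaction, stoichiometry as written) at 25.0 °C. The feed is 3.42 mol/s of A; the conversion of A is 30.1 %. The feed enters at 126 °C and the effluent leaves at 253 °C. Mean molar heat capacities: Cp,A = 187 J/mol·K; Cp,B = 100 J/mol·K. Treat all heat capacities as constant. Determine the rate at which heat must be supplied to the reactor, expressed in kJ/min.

Extent of reaction ξ = 0.301 × 3.42 = 1.0294 mol/s
Reaction term: ξ·ΔH°_rxn = 1.0294 × 45.1 = 46.427 kJ/s
Sensible, feed 126→25 °C: -64.594 kJ/s
Outlet flows (mol/s): A 2.3906, B 2.0588
Sensible, products 25→253 °C: 148.87 kJ/s
Q = ΔH = 130.7 kJ/s = 130.7 kW
Heat supplied = 7842 kJ/min

Q_in = 7840 kJ/min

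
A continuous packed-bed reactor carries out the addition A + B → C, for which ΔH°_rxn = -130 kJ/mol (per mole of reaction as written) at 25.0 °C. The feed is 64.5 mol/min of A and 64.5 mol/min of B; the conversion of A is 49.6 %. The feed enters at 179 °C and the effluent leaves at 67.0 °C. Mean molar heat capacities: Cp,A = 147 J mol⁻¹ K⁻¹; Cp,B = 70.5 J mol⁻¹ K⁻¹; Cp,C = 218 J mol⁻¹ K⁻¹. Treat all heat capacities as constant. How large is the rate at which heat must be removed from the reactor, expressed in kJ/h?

Extent of reaction ξ = 0.496 × 64.5 = 31.992 mol/min
Reaction term: ξ·ΔH°_rxn = 31.992 × -130 = -4159 kJ/min
Sensible, feed 179→25 °C: -2160.4 kJ/min
Outlet flows (mol/min): A 32.508, B 32.508, C 31.992
Sensible, products 25→67.0 °C: 589.88 kJ/min
Q = ΔH = -5729.5 kJ/min = -95.492 kW
Heat removed = 343770 kJ/h

Q_out = 344000 kJ/h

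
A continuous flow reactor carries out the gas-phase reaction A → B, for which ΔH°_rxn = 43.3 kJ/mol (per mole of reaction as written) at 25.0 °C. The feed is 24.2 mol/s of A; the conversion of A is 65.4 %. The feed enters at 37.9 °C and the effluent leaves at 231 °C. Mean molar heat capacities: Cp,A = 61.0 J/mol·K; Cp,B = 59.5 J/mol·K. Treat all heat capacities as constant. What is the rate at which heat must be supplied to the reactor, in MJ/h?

Extent of reaction ξ = 0.654 × 24.2 = 15.827 mol/s
Reaction term: ξ·ΔH°_rxn = 15.827 × 43.3 = 685.3 kJ/s
Sensible, feed 37.9→25 °C: -19.043 kJ/s
Outlet flows (mol/s): A 8.3732, B 15.827
Sensible, products 25→231 °C: 299.21 kJ/s
Q = ΔH = 965.46 kJ/s = 965.46 kW
Heat supplied = 3475.7 MJ/h

Q_in = 3480 MJ/h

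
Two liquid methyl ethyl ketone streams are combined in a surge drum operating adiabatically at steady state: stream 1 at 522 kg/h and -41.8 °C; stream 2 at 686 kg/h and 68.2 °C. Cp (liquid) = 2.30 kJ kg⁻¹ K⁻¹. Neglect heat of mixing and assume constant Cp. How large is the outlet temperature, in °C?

T_out = 20.7 °C

Energy balance with Q = 0: Σ ṁᵢCp,ᵢ(T_out − Tᵢ) = 0
T_out = Σ ṁᵢCp,ᵢTᵢ / Σ ṁᵢCp,ᵢ
      = 57421 / 2778.4 = 20.667 °C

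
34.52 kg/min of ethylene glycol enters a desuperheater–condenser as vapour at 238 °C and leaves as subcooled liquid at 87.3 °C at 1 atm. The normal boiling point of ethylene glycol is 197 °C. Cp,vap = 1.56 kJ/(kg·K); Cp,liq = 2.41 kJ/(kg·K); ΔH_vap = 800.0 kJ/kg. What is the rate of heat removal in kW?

vapour 238→197 °C: -63.96 kJ/kg
condensation at 197 °C: -800 kJ/kg
liquid 197→87.3 °C: -264.38 kJ/kg
Δh = -63.96 + -800 + -264.38 = -1128.3 kJ/kg
Q = ṁ·Δh = 34.52 kg/min × -1128.3 kJ/kg = -38950 kJ/min
|Q| = 649.17 kW

Q_c = 649 kW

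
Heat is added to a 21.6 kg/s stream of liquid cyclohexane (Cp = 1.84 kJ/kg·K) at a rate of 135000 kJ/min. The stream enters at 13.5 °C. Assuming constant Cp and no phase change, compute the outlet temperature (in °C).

T_out = 70.1 °C

Q = 135000 kJ/min = 2250 kJ/s
ΔT = Q/(ṁ·Cp) = 2250/(21.6×1.84) = 56.612 K
T_out = 13.5 + 56.612 = 70.112 °C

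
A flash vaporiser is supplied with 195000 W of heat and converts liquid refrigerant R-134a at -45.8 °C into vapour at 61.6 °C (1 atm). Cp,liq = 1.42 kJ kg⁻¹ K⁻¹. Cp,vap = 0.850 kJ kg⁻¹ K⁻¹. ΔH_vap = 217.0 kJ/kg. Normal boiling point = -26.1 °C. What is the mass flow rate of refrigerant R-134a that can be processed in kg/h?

ṁ = 2200 kg/h

Δh = 1.42×(-26.1−-45.8) + 217.0 + 0.850×(61.6−-26.1) = 319.52 kJ/kg
Q = 195000 W = 195 kJ/s = 702000 kJ/h
ṁ = Q/Δh = 702000 / 319.52 = 2197.1 kg/h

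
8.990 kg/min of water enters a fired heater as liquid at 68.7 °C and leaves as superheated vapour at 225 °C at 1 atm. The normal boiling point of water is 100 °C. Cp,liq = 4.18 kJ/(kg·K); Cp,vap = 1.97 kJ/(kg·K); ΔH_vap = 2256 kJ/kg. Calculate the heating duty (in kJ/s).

Q = 395 kJ/s

liquid 68.7→100 °C: 130.83 kJ/kg
vaporisation at 100 °C: 2256 kJ/kg
vapour 100→225 °C: 246.25 kJ/kg
Δh = 130.83 + 2256 + 246.25 = 2633.1 kJ/kg
Q = ṁ·Δh = 8.990 kg/min × 2633.1 kJ/kg = 23671 kJ/min
|Q| = 394.52 kW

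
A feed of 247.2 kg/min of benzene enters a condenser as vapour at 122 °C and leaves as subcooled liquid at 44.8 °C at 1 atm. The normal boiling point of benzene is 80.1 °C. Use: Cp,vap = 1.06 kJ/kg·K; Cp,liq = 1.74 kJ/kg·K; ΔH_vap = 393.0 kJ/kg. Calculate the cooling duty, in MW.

vapour 122→80.1 °C: -44.414 kJ/kg
condensation at 80.1 °C: -393 kJ/kg
liquid 80.1→44.8 °C: -61.422 kJ/kg
Δh = -44.414 + -393 + -61.422 = -498.84 kJ/kg
Q = ṁ·Δh = 247.2 kg/min × -498.84 kJ/kg = -123310 kJ/min
|Q| = 2055.2 kW = 2.0552 MW

Q_c = 2.06 MW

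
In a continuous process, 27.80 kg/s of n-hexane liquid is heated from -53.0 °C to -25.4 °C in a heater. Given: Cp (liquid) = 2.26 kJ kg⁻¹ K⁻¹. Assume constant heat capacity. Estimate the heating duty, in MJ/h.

Q = 6240 MJ/h

Q = ṁ·Cp·ΔT = 27.80 × 2.26 × (-25.4 − -53.0) = 1734.1 kJ/s
Heating duty = 6242.6 MJ/h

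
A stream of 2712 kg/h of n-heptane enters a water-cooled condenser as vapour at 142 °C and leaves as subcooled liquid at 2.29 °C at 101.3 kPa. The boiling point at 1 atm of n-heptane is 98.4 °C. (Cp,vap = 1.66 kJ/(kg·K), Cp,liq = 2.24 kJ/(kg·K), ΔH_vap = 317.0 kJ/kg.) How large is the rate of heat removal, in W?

Q_c = 456000 W

vapour 142→98.4 °C: -72.376 kJ/kg
condensation at 98.4 °C: -317 kJ/kg
liquid 98.4→2.29 °C: -215.29 kJ/kg
Δh = -72.376 + -317 + -215.29 = -604.66 kJ/kg
Q = ṁ·Δh = 2712 kg/h × -604.66 kJ/kg = -1.6398e+06 kJ/h
|Q| = 455.51 kW = 455510 W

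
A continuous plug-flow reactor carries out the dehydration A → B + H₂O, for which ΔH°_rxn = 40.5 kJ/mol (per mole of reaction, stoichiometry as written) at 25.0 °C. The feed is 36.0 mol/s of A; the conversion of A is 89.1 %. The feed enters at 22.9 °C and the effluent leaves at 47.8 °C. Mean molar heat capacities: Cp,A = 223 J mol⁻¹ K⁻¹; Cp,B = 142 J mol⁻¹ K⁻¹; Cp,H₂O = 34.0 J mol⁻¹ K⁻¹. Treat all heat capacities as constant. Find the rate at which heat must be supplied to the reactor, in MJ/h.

Extent of reaction ξ = 0.891 × 36.0 = 32.076 mol/s
Reaction term: ξ·ΔH°_rxn = 32.076 × 40.5 = 1299.1 kJ/s
Sensible, feed 22.9→25 °C: 16.859 kJ/s
Outlet flows (mol/s): A 3.924, B 32.076, H₂O 32.076
Sensible, products 25→47.8 °C: 148.67 kJ/s
Q = ΔH = 1464.6 kJ/s = 1464.6 kW
Heat supplied = 5272.6 MJ/h

Q_in = 5270 MJ/h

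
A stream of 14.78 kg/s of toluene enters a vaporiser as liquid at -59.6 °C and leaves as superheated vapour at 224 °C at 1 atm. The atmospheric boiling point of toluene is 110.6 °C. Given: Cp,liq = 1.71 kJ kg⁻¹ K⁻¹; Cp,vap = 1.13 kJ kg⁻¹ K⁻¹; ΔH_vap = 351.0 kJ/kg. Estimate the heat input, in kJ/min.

Q = 683000 kJ/min

liquid -59.6→110.6 °C: 291.04 kJ/kg
vaporisation at 110.6 °C: 351 kJ/kg
vapour 110.6→224 °C: 128.14 kJ/kg
Δh = 291.04 + 351 + 128.14 = 770.18 kJ/kg
Q = ṁ·Δh = 14.78 kg/s × 770.18 kJ/kg = 11383 kJ/s
|Q| = 11383 kW = 683000 kJ/min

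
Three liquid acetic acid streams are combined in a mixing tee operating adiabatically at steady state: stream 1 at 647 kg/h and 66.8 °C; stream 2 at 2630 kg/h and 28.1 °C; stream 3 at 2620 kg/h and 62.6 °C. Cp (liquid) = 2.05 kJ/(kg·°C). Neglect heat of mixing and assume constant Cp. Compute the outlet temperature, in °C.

Energy balance with Q = 0: Σ ṁᵢCp,ᵢ(T_out − Tᵢ) = 0
Σ ṁᵢCp,ᵢTᵢ = 647×2.05×66.8 + 2630×2.05×28.1 + 2620×2.05×62.6 = 576330
Σ ṁᵢCp,ᵢ = 647×2.05 + 2630×2.05 + 2620×2.05 = 12089
T_out = 576330 / 12089 = 47.674 °C

T_out = 47.7 °C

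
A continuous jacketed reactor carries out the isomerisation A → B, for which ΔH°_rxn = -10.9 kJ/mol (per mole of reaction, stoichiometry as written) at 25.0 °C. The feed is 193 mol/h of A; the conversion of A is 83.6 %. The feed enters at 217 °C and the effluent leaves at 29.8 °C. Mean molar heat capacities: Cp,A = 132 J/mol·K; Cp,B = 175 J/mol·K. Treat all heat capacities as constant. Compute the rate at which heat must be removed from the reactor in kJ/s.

Extent of reaction ξ = 0.836 × 193 = 161.35 mol/h
Reaction term: ξ·ΔH°_rxn = 161.35 × -10.9 = -1758.7 kJ/h
Sensible, feed 217→25 °C: -4891.4 kJ/h
Outlet flows (mol/h): A 31.652, B 161.35
Sensible, products 25→29.8 °C: 155.59 kJ/h
Q = ΔH = -6494.5 kJ/h = -1.804 kW
Heat removed = 1.804 kJ/s

Q_out = 1.80 kJ/s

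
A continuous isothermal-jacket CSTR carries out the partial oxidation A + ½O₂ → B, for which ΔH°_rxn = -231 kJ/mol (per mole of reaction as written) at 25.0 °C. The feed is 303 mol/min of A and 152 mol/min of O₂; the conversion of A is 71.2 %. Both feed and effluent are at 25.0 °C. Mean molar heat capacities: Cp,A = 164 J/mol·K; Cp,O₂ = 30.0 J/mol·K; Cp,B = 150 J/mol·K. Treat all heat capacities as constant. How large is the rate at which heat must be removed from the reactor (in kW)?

Q_out = 831 kW

Extent of reaction ξ = 0.712 × 303 = 215.74 mol/min
Reaction term: ξ·ΔH°_rxn = 215.74 × -231 = -49835 kJ/min
Q = ΔH = -49835 kJ/min = -830.58 kW
Heat removed = 830.58 kW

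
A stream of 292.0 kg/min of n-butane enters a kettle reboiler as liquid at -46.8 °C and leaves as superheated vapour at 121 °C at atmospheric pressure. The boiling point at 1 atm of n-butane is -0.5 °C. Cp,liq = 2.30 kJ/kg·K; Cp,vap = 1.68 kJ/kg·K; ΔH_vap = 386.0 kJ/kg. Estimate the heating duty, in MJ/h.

liquid -46.8→-0.5 °C: 106.49 kJ/kg
vaporisation at -0.5 °C: 386 kJ/kg
vapour -0.5→121 °C: 204.12 kJ/kg
Δh = 106.49 + 386 + 204.12 = 696.61 kJ/kg
Q = ṁ·Δh = 292.0 kg/min × 696.61 kJ/kg = 203410 kJ/min
|Q| = 3390.2 kW = 12205 MJ/h

Q = 12200 MJ/h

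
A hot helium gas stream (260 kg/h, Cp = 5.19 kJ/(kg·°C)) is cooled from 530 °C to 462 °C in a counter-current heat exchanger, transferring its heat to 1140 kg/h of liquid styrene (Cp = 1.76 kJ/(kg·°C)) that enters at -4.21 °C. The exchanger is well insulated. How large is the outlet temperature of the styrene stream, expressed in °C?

T_c,out = 41.5 °C

Heat released by hot stream: Q = 260 × 5.19 × (530 − 462) = 91759 kJ/h
Energy balance on cold side (adiabatic exchanger): Q = ṁ_c·Cp_c·(T_c,out − T_c,in)
T_c,out = -4.21 + 91759/(1140 × 1.76) = 41.523 °C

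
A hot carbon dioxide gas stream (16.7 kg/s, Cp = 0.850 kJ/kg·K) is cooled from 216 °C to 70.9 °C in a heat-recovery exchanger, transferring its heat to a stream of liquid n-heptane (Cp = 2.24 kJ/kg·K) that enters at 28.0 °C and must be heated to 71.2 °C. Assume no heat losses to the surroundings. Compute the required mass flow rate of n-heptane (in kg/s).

ṁ_c = 21.3 kg/s

Heat released by hot stream: Q = 16.7 × 0.850 × (216 − 70.9) = 2059.7 kJ/s
Energy balance on cold side (adiabatic exchanger): Q = ṁ_c·Cp_c·(T_c,out − T_c,in)
ṁ_c = 2059.7 / [2.24 × (71.2 − 28.0)] = 21.285 kg/s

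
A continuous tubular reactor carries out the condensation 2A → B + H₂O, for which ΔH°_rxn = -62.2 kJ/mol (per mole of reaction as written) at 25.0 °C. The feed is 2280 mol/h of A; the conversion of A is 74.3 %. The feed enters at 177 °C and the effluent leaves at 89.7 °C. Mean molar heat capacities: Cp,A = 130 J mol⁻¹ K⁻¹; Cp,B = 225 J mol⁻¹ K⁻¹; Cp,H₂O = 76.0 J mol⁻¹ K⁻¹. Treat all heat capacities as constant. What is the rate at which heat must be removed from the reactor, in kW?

Q_out = 21.2 kW

Extent of reaction ξ = 0.743 × 2280 / 2 = 847.02 mol/h
Reaction term: ξ·ΔH°_rxn = 847.02 × -62.2 = -52685 kJ/h
Sensible, feed 177→25 °C: -45053 kJ/h
Outlet flows (mol/h): A 585.96, B 847.02, H₂O 847.02
Sensible, products 25→89.7 °C: 21424 kJ/h
Q = ΔH = -76313 kJ/h = -21.198 kW
Heat removed = 21.198 kW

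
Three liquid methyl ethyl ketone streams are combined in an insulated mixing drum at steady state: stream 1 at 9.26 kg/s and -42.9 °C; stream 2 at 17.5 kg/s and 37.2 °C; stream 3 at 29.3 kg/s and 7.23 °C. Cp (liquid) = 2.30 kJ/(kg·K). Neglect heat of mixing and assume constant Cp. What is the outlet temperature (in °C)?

T_out = 8.31 °C

No heat crosses the boundary, so H_out = H_in.
T_out = Σ ṁᵢCp,ᵢTᵢ / Σ ṁᵢCp,ᵢ
      = 1070.8 / 128.94 = 8.3051 °C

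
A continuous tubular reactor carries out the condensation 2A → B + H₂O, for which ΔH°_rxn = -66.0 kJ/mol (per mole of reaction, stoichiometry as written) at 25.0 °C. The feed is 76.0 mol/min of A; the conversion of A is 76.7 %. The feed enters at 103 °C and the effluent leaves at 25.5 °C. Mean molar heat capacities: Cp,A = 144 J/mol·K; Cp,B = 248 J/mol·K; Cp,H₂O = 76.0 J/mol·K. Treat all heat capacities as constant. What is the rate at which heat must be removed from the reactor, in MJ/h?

Extent of reaction ξ = 0.767 × 76.0 / 2 = 29.146 mol/min
Reaction term: ξ·ΔH°_rxn = 29.146 × -66.0 = -1923.6 kJ/min
Sensible, feed 103→25 °C: -853.63 kJ/min
Outlet flows (mol/min): A 17.708, B 29.146, H₂O 29.146
Sensible, products 25→25.5 °C: 5.9966 kJ/min
Q = ΔH = -2771.3 kJ/min = -46.188 kW
Heat removed = 166.28 MJ/h

Q_out = 166 MJ/h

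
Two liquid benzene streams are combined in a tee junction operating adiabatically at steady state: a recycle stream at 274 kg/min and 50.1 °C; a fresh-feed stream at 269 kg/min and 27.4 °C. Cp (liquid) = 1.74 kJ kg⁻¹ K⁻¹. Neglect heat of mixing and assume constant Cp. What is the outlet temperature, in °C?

Energy balance with Q = 0: Σ ṁᵢCp,ᵢ(T_out − Tᵢ) = 0
T_out = Σ ṁᵢCp,ᵢTᵢ / Σ ṁᵢCp,ᵢ
      = 36711 / 944.82 = 38.855 °C

T_out = 38.9 °C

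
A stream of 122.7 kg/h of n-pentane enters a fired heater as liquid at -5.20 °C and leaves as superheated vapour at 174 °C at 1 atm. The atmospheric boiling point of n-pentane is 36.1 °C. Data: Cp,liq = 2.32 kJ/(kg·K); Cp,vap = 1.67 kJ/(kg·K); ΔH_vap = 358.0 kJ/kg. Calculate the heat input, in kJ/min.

liquid -5.20→36.1 °C: 95.816 kJ/kg
vaporisation at 36.1 °C: 358 kJ/kg
vapour 36.1→174 °C: 230.29 kJ/kg
Δh = 95.816 + 358 + 230.29 = 684.11 kJ/kg
Q = ṁ·Δh = 122.7 kg/h × 684.11 kJ/kg = 83940 kJ/h
|Q| = 23.317 kW = 1399 kJ/min

Q = 1400 kJ/min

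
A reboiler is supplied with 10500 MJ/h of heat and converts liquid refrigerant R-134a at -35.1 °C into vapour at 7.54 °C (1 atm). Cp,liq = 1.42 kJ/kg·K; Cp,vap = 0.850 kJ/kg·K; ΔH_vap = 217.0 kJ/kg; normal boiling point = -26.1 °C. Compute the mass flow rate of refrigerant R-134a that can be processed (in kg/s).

Δh = 1.42×(-26.1−-35.1) + 217.0 + 0.850×(7.54−-26.1) = 258.37 kJ/kg
Q = 10500 MJ/h = 2916.7 kJ/s = 2916.7 kJ/s
ṁ = Q/Δh = 2916.7 / 258.37 = 11.289 kg/s

ṁ = 11.3 kg/s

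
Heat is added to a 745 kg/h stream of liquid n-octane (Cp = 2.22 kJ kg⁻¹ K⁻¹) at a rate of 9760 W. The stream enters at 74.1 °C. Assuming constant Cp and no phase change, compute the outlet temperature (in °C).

Q = 9760 W = 35136 kJ/h
ΔT = Q/(ṁ·Cp) = 35136/(745×2.22) = 21.244 K
T_out = 74.1 + 21.244 = 95.344 °C

T_out = 95.3 °C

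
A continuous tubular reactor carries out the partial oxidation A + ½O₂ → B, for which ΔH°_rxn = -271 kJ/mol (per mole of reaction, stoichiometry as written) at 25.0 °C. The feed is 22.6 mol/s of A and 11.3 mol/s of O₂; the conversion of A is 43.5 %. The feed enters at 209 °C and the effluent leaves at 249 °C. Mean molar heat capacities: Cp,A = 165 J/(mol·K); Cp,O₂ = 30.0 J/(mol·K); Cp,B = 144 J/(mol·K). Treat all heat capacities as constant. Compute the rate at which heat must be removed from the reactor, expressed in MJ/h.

Extent of reaction ξ = 0.435 × 22.6 = 9.831 mol/s
Reaction term: ξ·ΔH°_rxn = 9.831 × -271 = -2664.2 kJ/s
Sensible, feed 209→25 °C: -748.51 kJ/s
Outlet flows (mol/s): A 12.769, O₂ 6.3845, B 9.831
Sensible, products 25→249 °C: 831.95 kJ/s
Q = ΔH = -2580.8 kJ/s = -2580.8 kW
Heat removed = 9290.7 MJ/h

Q_out = 9290 MJ/h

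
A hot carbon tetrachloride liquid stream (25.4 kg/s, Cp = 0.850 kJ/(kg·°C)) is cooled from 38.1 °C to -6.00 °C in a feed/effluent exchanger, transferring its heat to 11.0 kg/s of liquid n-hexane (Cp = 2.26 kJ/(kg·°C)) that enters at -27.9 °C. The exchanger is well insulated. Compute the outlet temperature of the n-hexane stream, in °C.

T_c,out = 10.4 °C

Heat released by hot stream: Q = 25.4 × 0.850 × (38.1 − -6.00) = 952.12 kJ/s
Energy balance on cold side (adiabatic exchanger): Q = ṁ_c·Cp_c·(T_c,out − T_c,in)
T_c,out = -27.9 + 952.12/(11.0 × 2.26) = 10.399 °C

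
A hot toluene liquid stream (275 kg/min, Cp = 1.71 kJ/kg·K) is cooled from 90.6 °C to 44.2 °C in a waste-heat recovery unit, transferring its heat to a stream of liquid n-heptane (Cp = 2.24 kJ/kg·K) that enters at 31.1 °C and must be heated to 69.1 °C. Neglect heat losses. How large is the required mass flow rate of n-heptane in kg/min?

ṁ_c = 256 kg/min

Heat released by hot stream: Q = 275 × 1.71 × (90.6 − 44.2) = 21820 kJ/min
Energy balance on cold side (adiabatic exchanger): Q = ṁ_c·Cp_c·(T_c,out − T_c,in)
ṁ_c = 21820 / [2.24 × (69.1 − 31.1)] = 256.34 kg/min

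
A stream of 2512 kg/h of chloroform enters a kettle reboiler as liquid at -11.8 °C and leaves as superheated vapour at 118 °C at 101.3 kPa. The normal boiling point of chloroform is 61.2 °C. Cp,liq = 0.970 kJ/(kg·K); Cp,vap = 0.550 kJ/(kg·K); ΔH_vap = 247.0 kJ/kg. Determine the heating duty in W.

Q = 244000 W

liquid -11.8→61.2 °C: 70.81 kJ/kg
vaporisation at 61.2 °C: 247 kJ/kg
vapour 61.2→118 °C: 31.24 kJ/kg
Δh = 70.81 + 247 + 31.24 = 349.05 kJ/kg
Q = ṁ·Δh = 2512 kg/h × 349.05 kJ/kg = 876810 kJ/h
|Q| = 243.56 kW = 243560 W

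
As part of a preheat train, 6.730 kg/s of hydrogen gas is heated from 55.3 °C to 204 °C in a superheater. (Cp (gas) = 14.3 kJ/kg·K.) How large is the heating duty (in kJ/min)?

Q = 859000 kJ/min

Q = ṁ·Cp·ΔT = 6.730 × 14.3 × (204 − 55.3) = 14311 kJ/s
Heating duty = 858640 kJ/min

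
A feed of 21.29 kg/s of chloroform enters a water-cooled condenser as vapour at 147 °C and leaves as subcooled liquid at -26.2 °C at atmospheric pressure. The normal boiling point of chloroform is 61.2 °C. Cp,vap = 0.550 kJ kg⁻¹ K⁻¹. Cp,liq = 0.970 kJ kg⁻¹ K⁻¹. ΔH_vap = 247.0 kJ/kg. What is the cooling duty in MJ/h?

Q_c = 29000 MJ/h

vapour 147→61.2 °C: -47.19 kJ/kg
condensation at 61.2 °C: -247 kJ/kg
liquid 61.2→-26.2 °C: -84.778 kJ/kg
Δh = -47.19 + -247 + -84.778 = -378.97 kJ/kg
Q = ṁ·Δh = 21.29 kg/s × -378.97 kJ/kg = -8068.2 kJ/s
|Q| = 8068.2 kW = 29046 MJ/h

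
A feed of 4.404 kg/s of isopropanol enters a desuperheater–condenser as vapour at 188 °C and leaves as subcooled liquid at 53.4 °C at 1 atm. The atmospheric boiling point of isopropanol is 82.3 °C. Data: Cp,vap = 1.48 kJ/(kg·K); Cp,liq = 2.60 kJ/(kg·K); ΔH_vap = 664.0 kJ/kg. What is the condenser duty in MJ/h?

vapour 188→82.3 °C: -156.44 kJ/kg
condensation at 82.3 °C: -664 kJ/kg
liquid 82.3→53.4 °C: -75.14 kJ/kg
Δh = -156.44 + -664 + -75.14 = -895.58 kJ/kg
Q = ṁ·Δh = 4.404 kg/s × -895.58 kJ/kg = -3944.1 kJ/s
|Q| = 3944.1 kW = 14199 MJ/h

Q_c = 14200 MJ/h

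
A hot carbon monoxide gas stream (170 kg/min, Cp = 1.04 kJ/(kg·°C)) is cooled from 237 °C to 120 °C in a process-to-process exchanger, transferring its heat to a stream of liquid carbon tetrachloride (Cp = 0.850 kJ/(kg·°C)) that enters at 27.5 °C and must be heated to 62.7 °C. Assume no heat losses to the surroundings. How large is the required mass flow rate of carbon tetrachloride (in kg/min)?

Heat released by hot stream: Q = 170 × 1.04 × (237 − 120) = 20686 kJ/min
Energy balance on cold side (adiabatic exchanger): Q = ṁ_c·Cp_c·(T_c,out − T_c,in)
ṁ_c = 20686 / [0.850 × (62.7 − 27.5)] = 691.36 kg/min

ṁ_c = 691 kg/min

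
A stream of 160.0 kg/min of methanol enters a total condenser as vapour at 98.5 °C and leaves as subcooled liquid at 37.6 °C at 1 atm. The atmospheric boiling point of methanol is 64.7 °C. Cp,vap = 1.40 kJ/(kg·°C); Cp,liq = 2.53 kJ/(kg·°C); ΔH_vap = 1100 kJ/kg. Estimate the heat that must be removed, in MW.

vapour 98.5→64.7 °C: -47.32 kJ/kg
condensation at 64.7 °C: -1100 kJ/kg
liquid 64.7→37.6 °C: -68.563 kJ/kg
Δh = -47.32 + -1100 + -68.563 = -1215.9 kJ/kg
Q = ṁ·Δh = 160.0 kg/min × -1215.9 kJ/kg = -194540 kJ/min
|Q| = 3242.4 kW = 3.2424 MW

Q_c = 3.24 MW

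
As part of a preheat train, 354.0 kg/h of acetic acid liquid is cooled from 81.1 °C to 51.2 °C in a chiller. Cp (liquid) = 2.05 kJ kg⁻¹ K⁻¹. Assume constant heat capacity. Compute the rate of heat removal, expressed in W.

Q = ṁ·Cp·ΔT = 354.0 × 2.05 × (51.2 − 81.1) = -21698 kJ/h
Converting: 21698 / 3600 s = 6.0273 kW
Cooling duty = 6027.3 W

Q_c = 6030 W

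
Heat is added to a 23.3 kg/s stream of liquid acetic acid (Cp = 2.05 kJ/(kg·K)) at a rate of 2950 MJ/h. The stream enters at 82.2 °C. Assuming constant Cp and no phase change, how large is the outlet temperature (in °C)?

Q = 2950 MJ/h = 819.44 kJ/s
ΔT = Q/(ṁ·Cp) = 819.44/(23.3×2.05) = 17.156 K
T_out = 82.2 + 17.156 = 99.356 °C

T_out = 99.4 °C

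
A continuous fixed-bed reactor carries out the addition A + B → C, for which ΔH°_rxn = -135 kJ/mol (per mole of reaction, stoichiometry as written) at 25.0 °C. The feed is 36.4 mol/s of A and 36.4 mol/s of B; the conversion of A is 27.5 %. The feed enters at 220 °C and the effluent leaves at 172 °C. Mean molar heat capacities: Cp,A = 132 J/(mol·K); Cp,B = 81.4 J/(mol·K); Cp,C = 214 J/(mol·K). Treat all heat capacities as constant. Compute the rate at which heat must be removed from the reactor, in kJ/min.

Q_out = 103000 kJ/min

Extent of reaction ξ = 0.275 × 36.4 = 10.01 mol/s
Reaction term: ξ·ΔH°_rxn = 10.01 × -135 = -1351.3 kJ/s
Sensible, feed 220→25 °C: -1514.7 kJ/s
Outlet flows (mol/s): A 26.39, B 26.39, C 10.01
Sensible, products 25→172 °C: 1142.7 kJ/s
Q = ΔH = -1723.3 kJ/s = -1723.3 kW
Heat removed = 103400 kJ/min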